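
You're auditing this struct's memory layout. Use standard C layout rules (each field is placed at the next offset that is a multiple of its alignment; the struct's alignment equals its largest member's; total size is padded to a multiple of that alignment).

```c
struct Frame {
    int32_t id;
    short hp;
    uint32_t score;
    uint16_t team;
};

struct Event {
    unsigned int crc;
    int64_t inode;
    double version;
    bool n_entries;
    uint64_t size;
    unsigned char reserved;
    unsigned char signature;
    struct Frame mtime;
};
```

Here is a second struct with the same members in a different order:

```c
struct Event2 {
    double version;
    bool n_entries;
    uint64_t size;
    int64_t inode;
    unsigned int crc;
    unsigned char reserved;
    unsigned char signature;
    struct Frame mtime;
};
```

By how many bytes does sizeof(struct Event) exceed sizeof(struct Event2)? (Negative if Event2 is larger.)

Frame: 0..4  id  (4B, 4-aligned); 4..6  hp  (2B, 2-aligned); 6..8  -- padding (2B); 8..12  score  (4B, 4-aligned); 12..14  team  (2B, 2-aligned); 14..16  -- tail padding (2B); sizeof = 16, alignof = 4
0..4  crc  (4B, 4-aligned)
4..8  -- padding (4B)
8..16  inode  (8B, 8-aligned)
16..24  version  (8B, 8-aligned)
24..25  n_entries  (1B, 1-aligned)
25..32  -- padding (7B)
32..40  size  (8B, 8-aligned)
40..41  reserved  (1B, 1-aligned)
41..42  signature  (1B, 1-aligned)
42..44  -- padding (2B)
44..60  mtime  (16B, 4-aligned)
60..64  -- tail padding (4B)
sizeof = 64, alignof = 8
— Event2 —
0..8  version  (8B, 8-aligned)
8..9  n_entries  (1B, 1-aligned)
9..16  -- padding (7B)
16..24  size  (8B, 8-aligned)
24..32  inode  (8B, 8-aligned)
32..36  crc  (4B, 4-aligned)
36..37  reserved  (1B, 1-aligned)
37..38  signature  (1B, 1-aligned)
38..40  -- padding (2B)
40..56  mtime  (16B, 4-aligned)
sizeof = 56, alignof = 8
64 − 56 = 8

8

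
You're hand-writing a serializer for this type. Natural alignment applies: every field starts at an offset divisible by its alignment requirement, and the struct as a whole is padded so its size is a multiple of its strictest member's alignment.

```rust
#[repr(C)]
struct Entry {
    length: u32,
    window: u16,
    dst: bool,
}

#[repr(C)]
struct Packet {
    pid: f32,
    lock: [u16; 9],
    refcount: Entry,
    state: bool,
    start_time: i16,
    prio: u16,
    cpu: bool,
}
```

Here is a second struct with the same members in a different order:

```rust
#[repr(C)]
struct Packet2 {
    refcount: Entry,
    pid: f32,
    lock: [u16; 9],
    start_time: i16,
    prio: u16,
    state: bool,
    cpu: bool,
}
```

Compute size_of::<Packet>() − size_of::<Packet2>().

Entry: length at 0 (size 4, align 4) → ends 4; window at 4 (size 2, align 2) → ends 6; dst at 6 (size 1, align 1) → ends 7; tail pad 1 to reach multiple of 4; total 8 bytes, alignment 4
pid at 0 (size 4, align 4) → ends 4
lock at 4 (size 18, align 2) → ends 22
pad 2 to align 4 for refcount
refcount at 24 (size 8, align 4) → ends 32
state at 32 (size 1, align 1) → ends 33
pad 1 to align 2 for start_time
start_time at 34 (size 2, align 2) → ends 36
prio at 36 (size 2, align 2) → ends 38
cpu at 38 (size 1, align 1) → ends 39
tail pad 1 to reach multiple of 4
total 40 bytes, alignment 4
— Packet2 —
refcount at 0 (size 8, align 4) → ends 8
pid at 8 (size 4, align 4) → ends 12
lock at 12 (size 18, align 2) → ends 30
start_time at 30 (size 2, align 2) → ends 32
prio at 32 (size 2, align 2) → ends 34
state at 34 (size 1, align 1) → ends 35
cpu at 35 (size 1, align 1) → ends 36
total 36 bytes, alignment 4
40 − 36 = 4

4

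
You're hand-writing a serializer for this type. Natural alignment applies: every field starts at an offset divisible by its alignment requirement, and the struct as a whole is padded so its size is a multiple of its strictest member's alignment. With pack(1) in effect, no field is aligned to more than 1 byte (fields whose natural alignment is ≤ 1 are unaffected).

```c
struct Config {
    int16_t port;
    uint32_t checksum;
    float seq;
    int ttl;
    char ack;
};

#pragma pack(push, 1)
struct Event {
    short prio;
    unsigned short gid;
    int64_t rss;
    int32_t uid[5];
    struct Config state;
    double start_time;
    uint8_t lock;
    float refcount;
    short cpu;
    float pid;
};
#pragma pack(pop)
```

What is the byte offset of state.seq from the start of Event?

40

Config: 0..2  port  (2B, 2-aligned); 2..4  -- padding (2B); 4..8  checksum  (4B, 4-aligned); 8..12  seq  (4B, 4-aligned); 12..16  ttl  (4B, 4-aligned); 16..17  ack  (1B, 1-aligned); 17..20  -- tail padding (3B); sizeof = 20, alignof = 4
0..2  prio  (2B, 1-aligned)
2..4  gid  (2B, 1-aligned)
4..12  rss  (8B, 1-aligned)
12..32  uid  (20B, 1-aligned)
32..52  state  (20B, 1-aligned)
within Config: seq at 8
32 + 8 = 40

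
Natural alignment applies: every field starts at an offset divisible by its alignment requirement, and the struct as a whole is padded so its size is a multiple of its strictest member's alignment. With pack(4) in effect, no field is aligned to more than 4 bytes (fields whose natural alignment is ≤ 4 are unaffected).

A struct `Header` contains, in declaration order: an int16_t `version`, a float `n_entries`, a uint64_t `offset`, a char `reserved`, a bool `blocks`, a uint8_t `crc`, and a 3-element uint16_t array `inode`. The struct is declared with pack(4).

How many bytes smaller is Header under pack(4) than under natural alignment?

natural layout:
  version at 0 (size 2, align 2) → ends 2
  pad 2 to align 4 for n_entries
  n_entries at 4 (size 4, align 4) → ends 8
  offset at 8 (size 8, align 8) → ends 16
  reserved at 16 (size 1, align 1) → ends 17
  blocks at 17 (size 1, align 1) → ends 18
  crc at 18 (size 1, align 1) → ends 19
  pad 1 to align 2 for inode
  inode at 20 (size 6, align 2) → ends 26
  tail pad 6 to reach multiple of 8
  total 32 bytes, alignment 8
packed(4) layout:
  version at 0 (size 2, align 2) → ends 2
  pad 2 to align 4 for n_entries
  n_entries at 4 (size 4, align 4) → ends 8
  offset at 8 (size 8, align 4) → ends 16
  reserved at 16 (size 1, align 1) → ends 17
  blocks at 17 (size 1, align 1) → ends 18
  crc at 18 (size 1, align 1) → ends 19
  pad 1 to align 2 for inode
  inode at 20 (size 6, align 2) → ends 26
  tail pad 2 to reach multiple of 4
  total 28 bytes, alignment 4
32 − 28 = 4

4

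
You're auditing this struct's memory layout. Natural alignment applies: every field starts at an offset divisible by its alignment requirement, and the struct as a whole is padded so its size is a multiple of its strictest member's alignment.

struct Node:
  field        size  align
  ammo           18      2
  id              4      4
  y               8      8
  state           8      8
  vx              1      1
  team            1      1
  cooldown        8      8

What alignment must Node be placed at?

8

member alignments: ammo=2, id=4, y=8, state=8, vx=1, team=1, cooldown=8
max = 8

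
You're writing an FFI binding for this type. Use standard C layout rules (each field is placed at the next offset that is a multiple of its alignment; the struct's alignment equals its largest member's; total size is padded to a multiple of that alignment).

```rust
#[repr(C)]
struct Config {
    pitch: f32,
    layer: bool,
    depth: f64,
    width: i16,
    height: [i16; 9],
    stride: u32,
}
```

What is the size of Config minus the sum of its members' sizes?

3

pitch at 0 (size 4, align 4) → ends 4
layer at 4 (size 1, align 1) → ends 5
pad 3 to align 8 for depth
depth at 8 (size 8, align 8) → ends 16
width at 16 (size 2, align 2) → ends 18
height at 18 (size 18, align 2) → ends 36
stride at 36 (size 4, align 4) → ends 40
total 40 bytes, alignment 8
data bytes 37, size 40 → padding 3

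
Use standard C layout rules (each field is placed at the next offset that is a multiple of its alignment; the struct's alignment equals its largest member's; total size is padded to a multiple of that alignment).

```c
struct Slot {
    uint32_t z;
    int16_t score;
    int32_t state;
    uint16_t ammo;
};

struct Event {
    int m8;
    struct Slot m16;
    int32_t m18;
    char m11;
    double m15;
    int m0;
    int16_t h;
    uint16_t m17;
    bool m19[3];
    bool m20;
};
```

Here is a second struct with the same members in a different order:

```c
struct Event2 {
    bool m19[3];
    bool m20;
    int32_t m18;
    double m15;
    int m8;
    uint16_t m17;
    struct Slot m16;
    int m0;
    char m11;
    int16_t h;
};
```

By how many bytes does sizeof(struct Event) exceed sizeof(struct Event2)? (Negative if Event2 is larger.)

8

Slot: 0..4  z  (4B, 4-aligned); 4..6  score  (2B, 2-aligned); 6..8  -- padding (2B); 8..12  state  (4B, 4-aligned); 12..14  ammo  (2B, 2-aligned); 14..16  -- tail padding (2B); sizeof = 16, alignof = 4
0..4  m8  (4B, 4-aligned)
4..20  m16  (16B, 4-aligned)
20..24  m18  (4B, 4-aligned)
24..25  m11  (1B, 1-aligned)
25..32  -- padding (7B)
32..40  m15  (8B, 8-aligned)
40..44  m0  (4B, 4-aligned)
44..46  h  (2B, 2-aligned)
46..48  m17  (2B, 2-aligned)
48..51  m19  (3B, 1-aligned)
51..52  m20  (1B, 1-aligned)
52..56  -- tail padding (4B)
sizeof = 56, alignof = 8
— Event2 —
0..3  m19  (3B, 1-aligned)
3..4  m20  (1B, 1-aligned)
4..8  m18  (4B, 4-aligned)
8..16  m15  (8B, 8-aligned)
16..20  m8  (4B, 4-aligned)
20..22  m17  (2B, 2-aligned)
22..24  -- padding (2B)
24..40  m16  (16B, 4-aligned)
40..44  m0  (4B, 4-aligned)
44..45  m11  (1B, 1-aligned)
45..46  -- padding (1B)
46..48  h  (2B, 2-aligned)
sizeof = 48, alignof = 8
56 − 48 = 8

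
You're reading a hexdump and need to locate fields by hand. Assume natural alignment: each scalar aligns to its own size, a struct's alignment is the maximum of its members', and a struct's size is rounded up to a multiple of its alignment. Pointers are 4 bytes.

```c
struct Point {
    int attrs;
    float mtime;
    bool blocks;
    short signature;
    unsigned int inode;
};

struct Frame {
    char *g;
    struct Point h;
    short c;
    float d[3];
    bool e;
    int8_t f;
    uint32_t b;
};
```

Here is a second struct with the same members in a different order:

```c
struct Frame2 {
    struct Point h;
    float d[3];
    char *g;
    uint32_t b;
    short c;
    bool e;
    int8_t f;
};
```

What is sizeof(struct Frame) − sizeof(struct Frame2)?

4

Point: 0..4  attrs  (4B, 4-aligned); 4..8  mtime  (4B, 4-aligned); 8..9  blocks  (1B, 1-aligned); 9..10  -- padding (1B); 10..12  signature  (2B, 2-aligned); 12..16  inode  (4B, 4-aligned); sizeof = 16, alignof = 4
0..4  g  (4B, 4-aligned)
4..20  h  (16B, 4-aligned)
20..22  c  (2B, 2-aligned)
22..24  -- padding (2B)
24..36  d  (12B, 4-aligned)
36..37  e  (1B, 1-aligned)
37..38  f  (1B, 1-aligned)
38..40  -- padding (2B)
40..44  b  (4B, 4-aligned)
sizeof = 44, alignof = 4
— Frame2 —
0..16  h  (16B, 4-aligned)
16..28  d  (12B, 4-aligned)
28..32  g  (4B, 4-aligned)
32..36  b  (4B, 4-aligned)
36..38  c  (2B, 2-aligned)
38..39  e  (1B, 1-aligned)
39..40  f  (1B, 1-aligned)
sizeof = 40, alignof = 4
44 − 40 = 4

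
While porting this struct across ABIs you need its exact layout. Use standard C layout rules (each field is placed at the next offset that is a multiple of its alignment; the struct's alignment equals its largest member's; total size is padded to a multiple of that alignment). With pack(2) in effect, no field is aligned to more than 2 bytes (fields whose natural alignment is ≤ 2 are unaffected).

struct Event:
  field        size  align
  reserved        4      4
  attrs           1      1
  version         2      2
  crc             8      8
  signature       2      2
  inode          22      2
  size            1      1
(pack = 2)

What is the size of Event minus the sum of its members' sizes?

2

0..4  reserved  (4B, 2-aligned)
4..5  attrs  (1B, 1-aligned)
5..6  -- padding (1B)
6..8  version  (2B, 2-aligned)
8..16  crc  (8B, 2-aligned)
16..18  signature  (2B, 2-aligned)
18..40  inode  (22B, 2-aligned)
40..41  size  (1B, 1-aligned)
41..42  -- tail padding (1B)
sizeof = 42, alignof = 2
data bytes 40, size 42 → padding 2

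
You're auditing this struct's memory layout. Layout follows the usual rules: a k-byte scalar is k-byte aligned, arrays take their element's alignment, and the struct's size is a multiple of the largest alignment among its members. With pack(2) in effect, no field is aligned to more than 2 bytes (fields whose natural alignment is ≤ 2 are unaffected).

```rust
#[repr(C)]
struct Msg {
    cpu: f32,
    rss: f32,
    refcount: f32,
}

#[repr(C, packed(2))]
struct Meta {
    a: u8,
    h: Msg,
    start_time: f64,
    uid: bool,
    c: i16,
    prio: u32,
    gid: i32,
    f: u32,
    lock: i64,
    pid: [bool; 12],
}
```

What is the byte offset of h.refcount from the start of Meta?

Msg: @0: cpu [4B, align 4] → 4; @4: rss [4B, align 4] → 8; @8: refcount [4B, align 4] → 12; size 12, align 4
@0: a [1B, align 1] → 1
+1 pad (align 2)
@2: h [12B, align 2] → 14
within Msg: refcount at 8
2 + 8 = 10

10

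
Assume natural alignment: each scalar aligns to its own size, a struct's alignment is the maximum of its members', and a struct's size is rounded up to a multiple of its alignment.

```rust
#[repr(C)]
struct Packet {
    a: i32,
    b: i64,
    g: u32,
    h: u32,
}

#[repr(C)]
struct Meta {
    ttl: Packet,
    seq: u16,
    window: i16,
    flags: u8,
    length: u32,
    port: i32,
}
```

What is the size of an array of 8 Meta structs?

Packet: 0..4  a  (4B, 4-aligned); 4..8  -- padding (4B); 8..16  b  (8B, 8-aligned); 16..20  g  (4B, 4-aligned); 20..24  h  (4B, 4-aligned); sizeof = 24, alignof = 8
0..24  ttl  (24B, 8-aligned)
24..26  seq  (2B, 2-aligned)
26..28  window  (2B, 2-aligned)
28..29  flags  (1B, 1-aligned)
29..32  -- padding (3B)
32..36  length  (4B, 4-aligned)
36..40  port  (4B, 4-aligned)
sizeof = 40, alignof = 8
array of 8: 8 × 40 = 320

320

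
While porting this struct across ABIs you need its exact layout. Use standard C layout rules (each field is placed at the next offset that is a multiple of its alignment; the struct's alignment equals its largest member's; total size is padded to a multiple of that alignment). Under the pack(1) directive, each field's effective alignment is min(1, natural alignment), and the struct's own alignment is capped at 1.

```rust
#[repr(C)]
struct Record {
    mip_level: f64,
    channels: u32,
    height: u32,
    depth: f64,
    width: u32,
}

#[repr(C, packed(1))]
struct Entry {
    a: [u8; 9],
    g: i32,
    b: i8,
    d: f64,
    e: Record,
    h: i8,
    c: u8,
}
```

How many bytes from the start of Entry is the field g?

Record: @0: mip_level [8B, align 8] → 8; @8: channels [4B, align 4] → 12; @12: height [4B, align 4] → 16; @16: depth [8B, align 8] → 24; @24: width [4B, align 4] → 28; +4 tail pad (align 8); size 32, align 8
@0: a [9B, align 1] → 9
@9: g [4B, align 1] → 13

9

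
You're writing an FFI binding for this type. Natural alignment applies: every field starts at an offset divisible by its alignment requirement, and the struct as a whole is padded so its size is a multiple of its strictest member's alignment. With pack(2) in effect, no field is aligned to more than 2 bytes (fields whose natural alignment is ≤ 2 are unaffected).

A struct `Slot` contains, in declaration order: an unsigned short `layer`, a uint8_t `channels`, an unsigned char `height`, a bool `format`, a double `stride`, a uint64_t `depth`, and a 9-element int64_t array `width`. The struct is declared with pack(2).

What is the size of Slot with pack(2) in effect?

0..2  layer  (2B, 2-aligned)
2..3  channels  (1B, 1-aligned)
3..4  height  (1B, 1-aligned)
4..5  format  (1B, 1-aligned)
5..6  -- padding (1B)
6..14  stride  (8B, 2-aligned)
14..22  depth  (8B, 2-aligned)
22..94  width  (72B, 2-aligned)
sizeof = 94, alignof = 2

94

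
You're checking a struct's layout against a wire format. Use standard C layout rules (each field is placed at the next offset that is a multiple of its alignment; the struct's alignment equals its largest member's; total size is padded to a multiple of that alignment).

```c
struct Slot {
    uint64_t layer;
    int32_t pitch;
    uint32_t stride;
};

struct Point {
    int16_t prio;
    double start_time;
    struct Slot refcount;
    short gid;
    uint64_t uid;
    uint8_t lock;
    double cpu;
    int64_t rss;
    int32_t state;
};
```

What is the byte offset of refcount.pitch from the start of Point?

24

Slot: 0..8  layer  (8B, 8-aligned); 8..12  pitch  (4B, 4-aligned); 12..16  stride  (4B, 4-aligned); sizeof = 16, alignof = 8
0..2  prio  (2B, 2-aligned)
2..8  -- padding (6B)
8..16  start_time  (8B, 8-aligned)
16..32  refcount  (16B, 8-aligned)
within Slot: pitch at 8
16 + 8 = 24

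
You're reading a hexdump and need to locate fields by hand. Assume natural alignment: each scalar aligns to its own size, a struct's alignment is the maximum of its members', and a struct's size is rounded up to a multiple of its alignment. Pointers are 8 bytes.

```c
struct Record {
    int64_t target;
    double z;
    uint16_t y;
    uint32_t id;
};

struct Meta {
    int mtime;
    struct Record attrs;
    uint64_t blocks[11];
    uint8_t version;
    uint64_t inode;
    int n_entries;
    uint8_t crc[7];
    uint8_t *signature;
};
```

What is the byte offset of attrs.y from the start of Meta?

Record: @0: target [8B, align 8] → 8; @8: z [8B, align 8] → 16; @16: y [2B, align 2] → 18; +2 pad (align 4); @20: id [4B, align 4] → 24; size 24, align 8
@0: mtime [4B, align 4] → 4
+4 pad (align 8)
@8: attrs [24B, align 8] → 32
within Record: y at 16
8 + 16 = 24

24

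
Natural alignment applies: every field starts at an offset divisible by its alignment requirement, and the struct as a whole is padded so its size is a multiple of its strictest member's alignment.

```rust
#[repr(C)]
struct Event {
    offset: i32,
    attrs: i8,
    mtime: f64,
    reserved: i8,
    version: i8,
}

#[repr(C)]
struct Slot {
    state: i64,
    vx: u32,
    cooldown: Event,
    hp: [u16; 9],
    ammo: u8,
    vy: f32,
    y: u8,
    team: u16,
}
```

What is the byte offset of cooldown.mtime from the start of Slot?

24

Event: @0: offset [4B, align 4] → 4; @4: attrs [1B, align 1] → 5; +3 pad (align 8); @8: mtime [8B, align 8] → 16; @16: reserved [1B, align 1] → 17; @17: version [1B, align 1] → 18; +6 tail pad (align 8); size 24, align 8
@0: state [8B, align 8] → 8
@8: vx [4B, align 4] → 12
+4 pad (align 8)
@16: cooldown [24B, align 8] → 40
within Event: mtime at 8
16 + 8 = 24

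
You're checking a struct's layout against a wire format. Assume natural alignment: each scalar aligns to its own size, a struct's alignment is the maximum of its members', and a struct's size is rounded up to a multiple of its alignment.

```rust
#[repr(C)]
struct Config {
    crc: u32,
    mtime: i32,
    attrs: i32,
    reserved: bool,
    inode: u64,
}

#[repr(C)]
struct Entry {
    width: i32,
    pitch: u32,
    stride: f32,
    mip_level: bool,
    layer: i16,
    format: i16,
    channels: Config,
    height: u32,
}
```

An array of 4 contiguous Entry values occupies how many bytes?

224

Config: 0..4  crc  (4B, 4-aligned); 4..8  mtime  (4B, 4-aligned); 8..12  attrs  (4B, 4-aligned); 12..13  reserved  (1B, 1-aligned); 13..16  -- padding (3B); 16..24  inode  (8B, 8-aligned); sizeof = 24, alignof = 8
0..4  width  (4B, 4-aligned)
4..8  pitch  (4B, 4-aligned)
8..12  stride  (4B, 4-aligned)
12..13  mip_level  (1B, 1-aligned)
13..14  -- padding (1B)
14..16  layer  (2B, 2-aligned)
16..18  format  (2B, 2-aligned)
18..24  -- padding (6B)
24..48  channels  (24B, 8-aligned)
48..52  height  (4B, 4-aligned)
52..56  -- tail padding (4B)
sizeof = 56, alignof = 8
array of 4: 4 × 56 = 224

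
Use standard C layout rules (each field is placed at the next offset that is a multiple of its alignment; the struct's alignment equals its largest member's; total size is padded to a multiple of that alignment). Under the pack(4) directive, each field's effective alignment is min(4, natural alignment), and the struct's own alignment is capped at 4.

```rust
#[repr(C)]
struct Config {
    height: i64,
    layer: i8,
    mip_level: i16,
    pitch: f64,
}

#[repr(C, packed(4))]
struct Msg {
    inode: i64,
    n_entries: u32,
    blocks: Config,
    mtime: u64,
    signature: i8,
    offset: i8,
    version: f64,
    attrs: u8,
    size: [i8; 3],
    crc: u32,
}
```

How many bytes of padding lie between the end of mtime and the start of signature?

0

Config: @0: height [8B, align 8] → 8; @8: layer [1B, align 1] → 9; +1 pad (align 2); @10: mip_level [2B, align 2] → 12; +4 pad (align 8); @16: pitch [8B, align 8] → 24; size 24, align 8
@0: inode [8B, align 4] → 8
@8: n_entries [4B, align 4] → 12
@12: blocks [24B, align 4] → 36
@36: mtime [8B, align 4] → 44
@44: signature [1B, align 1] → 45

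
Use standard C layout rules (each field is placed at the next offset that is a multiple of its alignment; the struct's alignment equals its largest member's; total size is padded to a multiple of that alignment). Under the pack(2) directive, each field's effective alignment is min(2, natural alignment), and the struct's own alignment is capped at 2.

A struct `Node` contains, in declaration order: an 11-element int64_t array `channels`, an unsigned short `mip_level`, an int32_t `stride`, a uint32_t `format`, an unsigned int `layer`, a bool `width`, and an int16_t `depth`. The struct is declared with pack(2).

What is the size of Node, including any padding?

106 bytes

0..88  channels  (88B, 2-aligned)
88..90  mip_level  (2B, 2-aligned)
90..94  stride  (4B, 2-aligned)
94..98  format  (4B, 2-aligned)
98..102  layer  (4B, 2-aligned)
102..103  width  (1B, 1-aligned)
103..104  -- padding (1B)
104..106  depth  (2B, 2-aligned)
sizeof = 106, alignof = 2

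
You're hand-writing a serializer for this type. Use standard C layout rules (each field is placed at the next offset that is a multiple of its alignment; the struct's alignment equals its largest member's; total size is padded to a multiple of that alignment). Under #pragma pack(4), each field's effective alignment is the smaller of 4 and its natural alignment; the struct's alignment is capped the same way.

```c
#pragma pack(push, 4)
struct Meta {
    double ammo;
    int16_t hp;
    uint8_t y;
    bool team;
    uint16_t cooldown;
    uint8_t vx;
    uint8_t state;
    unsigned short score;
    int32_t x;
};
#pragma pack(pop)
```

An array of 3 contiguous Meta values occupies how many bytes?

0..8  ammo  (8B, 4-aligned)
8..10  hp  (2B, 2-aligned)
10..11  y  (1B, 1-aligned)
11..12  team  (1B, 1-aligned)
12..14  cooldown  (2B, 2-aligned)
14..15  vx  (1B, 1-aligned)
15..16  state  (1B, 1-aligned)
16..18  score  (2B, 2-aligned)
18..20  -- padding (2B)
20..24  x  (4B, 4-aligned)
sizeof = 24, alignof = 4
array of 3: 3 × 24 = 72

72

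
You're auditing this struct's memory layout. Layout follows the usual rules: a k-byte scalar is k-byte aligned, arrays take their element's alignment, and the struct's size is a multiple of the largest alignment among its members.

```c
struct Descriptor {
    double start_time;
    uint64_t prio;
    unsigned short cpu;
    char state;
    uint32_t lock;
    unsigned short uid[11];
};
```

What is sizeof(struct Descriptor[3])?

144

start_time at 0 (size 8, align 8) → ends 8
prio at 8 (size 8, align 8) → ends 16
cpu at 16 (size 2, align 2) → ends 18
state at 18 (size 1, align 1) → ends 19
pad 1 to align 4 for lock
lock at 20 (size 4, align 4) → ends 24
uid at 24 (size 22, align 2) → ends 46
tail pad 2 to reach multiple of 8
total 48 bytes, alignment 8
array of 3: 3 × 48 = 144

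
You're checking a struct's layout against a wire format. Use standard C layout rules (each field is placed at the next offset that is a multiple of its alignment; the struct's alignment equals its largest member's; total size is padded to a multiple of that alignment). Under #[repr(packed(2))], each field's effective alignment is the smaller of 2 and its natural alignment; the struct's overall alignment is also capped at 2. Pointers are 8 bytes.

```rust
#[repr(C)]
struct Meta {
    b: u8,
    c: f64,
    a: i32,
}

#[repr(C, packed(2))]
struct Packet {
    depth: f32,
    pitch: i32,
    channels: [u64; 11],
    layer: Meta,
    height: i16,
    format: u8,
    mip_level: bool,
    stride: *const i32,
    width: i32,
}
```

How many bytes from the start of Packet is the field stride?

124

Meta: b at 0 (size 1, align 1) → ends 1; pad 7 to align 8 for c; c at 8 (size 8, align 8) → ends 16; a at 16 (size 4, align 4) → ends 20; tail pad 4 to reach multiple of 8; total 24 bytes, alignment 8
depth at 0 (size 4, align 2) → ends 4
pitch at 4 (size 4, align 2) → ends 8
channels at 8 (size 88, align 2) → ends 96
layer at 96 (size 24, align 2) → ends 120
height at 120 (size 2, align 2) → ends 122
format at 122 (size 1, align 1) → ends 123
mip_level at 123 (size 1, align 1) → ends 124
stride at 124 (size 8, align 2) → ends 132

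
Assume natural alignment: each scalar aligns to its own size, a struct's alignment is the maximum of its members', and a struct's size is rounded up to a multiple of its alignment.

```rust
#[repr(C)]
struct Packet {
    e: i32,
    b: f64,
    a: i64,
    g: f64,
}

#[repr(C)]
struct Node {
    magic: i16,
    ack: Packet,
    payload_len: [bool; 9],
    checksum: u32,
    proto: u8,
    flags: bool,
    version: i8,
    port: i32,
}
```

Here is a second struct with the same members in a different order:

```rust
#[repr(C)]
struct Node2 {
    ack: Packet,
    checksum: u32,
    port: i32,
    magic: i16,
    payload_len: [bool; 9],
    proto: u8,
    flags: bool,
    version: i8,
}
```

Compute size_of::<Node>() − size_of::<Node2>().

Packet: @0: e [4B, align 4] → 4; +4 pad (align 8); @8: b [8B, align 8] → 16; @16: a [8B, align 8] → 24; @24: g [8B, align 8] → 32; size 32, align 8
@0: magic [2B, align 2] → 2
+6 pad (align 8)
@8: ack [32B, align 8] → 40
@40: payload_len [9B, align 1] → 49
+3 pad (align 4)
@52: checksum [4B, align 4] → 56
@56: proto [1B, align 1] → 57
@57: flags [1B, align 1] → 58
@58: version [1B, align 1] → 59
+1 pad (align 4)
@60: port [4B, align 4] → 64
size 64, align 8
— Node2 —
@0: ack [32B, align 8] → 32
@32: checksum [4B, align 4] → 36
@36: port [4B, align 4] → 40
@40: magic [2B, align 2] → 42
@42: payload_len [9B, align 1] → 51
@51: proto [1B, align 1] → 52
@52: flags [1B, align 1] → 53
@53: version [1B, align 1] → 54
+2 tail pad (align 8)
size 56, align 8
64 − 56 = 8

8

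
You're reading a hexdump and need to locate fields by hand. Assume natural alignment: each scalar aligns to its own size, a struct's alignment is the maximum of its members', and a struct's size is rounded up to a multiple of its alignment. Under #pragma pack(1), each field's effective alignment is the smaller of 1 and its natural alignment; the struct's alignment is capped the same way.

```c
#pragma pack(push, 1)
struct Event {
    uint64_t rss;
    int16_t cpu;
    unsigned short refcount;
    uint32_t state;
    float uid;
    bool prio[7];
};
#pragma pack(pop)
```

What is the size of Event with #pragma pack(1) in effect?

27

0..8  rss  (8B, 1-aligned)
8..10  cpu  (2B, 1-aligned)
10..12  refcount  (2B, 1-aligned)
12..16  state  (4B, 1-aligned)
16..20  uid  (4B, 1-aligned)
20..27  prio  (7B, 1-aligned)
sizeof = 27, alignof = 1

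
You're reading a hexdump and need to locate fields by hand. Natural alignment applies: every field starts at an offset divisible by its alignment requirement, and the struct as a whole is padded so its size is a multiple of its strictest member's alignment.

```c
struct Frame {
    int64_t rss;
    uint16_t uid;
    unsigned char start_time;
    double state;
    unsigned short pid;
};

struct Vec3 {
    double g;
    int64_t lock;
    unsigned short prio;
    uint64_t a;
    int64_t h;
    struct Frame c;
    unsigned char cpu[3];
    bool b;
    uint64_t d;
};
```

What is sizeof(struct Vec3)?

88

Frame: rss at 0 (size 8, align 8) → ends 8; uid at 8 (size 2, align 2) → ends 10; start_time at 10 (size 1, align 1) → ends 11; pad 5 to align 8 for state; state at 16 (size 8, align 8) → ends 24; pid at 24 (size 2, align 2) → ends 26; tail pad 6 to reach multiple of 8; total 32 bytes, alignment 8
g at 0 (size 8, align 8) → ends 8
lock at 8 (size 8, align 8) → ends 16
prio at 16 (size 2, align 2) → ends 18
pad 6 to align 8 for a
a at 24 (size 8, align 8) → ends 32
h at 32 (size 8, align 8) → ends 40
c at 40 (size 32, align 8) → ends 72
cpu at 72 (size 3, align 1) → ends 75
b at 75 (size 1, align 1) → ends 76
pad 4 to align 8 for d
d at 80 (size 8, align 8) → ends 88
total 88 bytes, alignment 8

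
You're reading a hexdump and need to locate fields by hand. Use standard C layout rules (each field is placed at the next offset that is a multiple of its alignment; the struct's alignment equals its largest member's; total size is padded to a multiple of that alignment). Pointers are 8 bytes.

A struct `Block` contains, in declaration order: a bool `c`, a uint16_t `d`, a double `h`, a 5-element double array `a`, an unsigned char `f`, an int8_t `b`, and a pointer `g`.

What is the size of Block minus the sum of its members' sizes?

11

@0: c [1B, align 1] → 1
+1 pad (align 2)
@2: d [2B, align 2] → 4
+4 pad (align 8)
@8: h [8B, align 8] → 16
@16: a [40B, align 8] → 56
@56: f [1B, align 1] → 57
@57: b [1B, align 1] → 58
+6 pad (align 8)
@64: g [8B, align 8] → 72
size 72, align 8
data bytes 61, size 72 → padding 11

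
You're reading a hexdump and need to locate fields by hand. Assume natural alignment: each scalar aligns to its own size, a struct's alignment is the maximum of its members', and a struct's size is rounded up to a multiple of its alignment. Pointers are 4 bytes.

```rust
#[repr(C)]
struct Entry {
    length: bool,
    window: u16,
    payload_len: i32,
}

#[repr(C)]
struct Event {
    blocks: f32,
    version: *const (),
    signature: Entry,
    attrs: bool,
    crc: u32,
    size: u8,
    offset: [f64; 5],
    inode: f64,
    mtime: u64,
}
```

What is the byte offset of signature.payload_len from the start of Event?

12

Entry: @0: length [1B, align 1] → 1; +1 pad (align 2); @2: window [2B, align 2] → 4; @4: payload_len [4B, align 4] → 8; size 8, align 4
@0: blocks [4B, align 4] → 4
@4: version [4B, align 4] → 8
@8: signature [8B, align 4] → 16
within Entry: payload_len at 4
8 + 4 = 12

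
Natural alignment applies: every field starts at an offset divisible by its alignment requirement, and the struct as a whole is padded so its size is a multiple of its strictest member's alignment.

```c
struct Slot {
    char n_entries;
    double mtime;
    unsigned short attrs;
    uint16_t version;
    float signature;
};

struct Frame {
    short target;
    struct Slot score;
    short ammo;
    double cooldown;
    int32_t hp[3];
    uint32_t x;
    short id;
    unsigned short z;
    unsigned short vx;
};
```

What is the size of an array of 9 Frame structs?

Slot: 0..1  n_entries  (1B, 1-aligned); 1..8  -- padding (7B); 8..16  mtime  (8B, 8-aligned); 16..18  attrs  (2B, 2-aligned); 18..20  version  (2B, 2-aligned); 20..24  signature  (4B, 4-aligned); sizeof = 24, alignof = 8
0..2  target  (2B, 2-aligned)
2..8  -- padding (6B)
8..32  score  (24B, 8-aligned)
32..34  ammo  (2B, 2-aligned)
34..40  -- padding (6B)
40..48  cooldown  (8B, 8-aligned)
48..60  hp  (12B, 4-aligned)
60..64  x  (4B, 4-aligned)
64..66  id  (2B, 2-aligned)
66..68  z  (2B, 2-aligned)
68..70  vx  (2B, 2-aligned)
70..72  -- tail padding (2B)
sizeof = 72, alignof = 8
array of 9: 9 × 72 = 648

648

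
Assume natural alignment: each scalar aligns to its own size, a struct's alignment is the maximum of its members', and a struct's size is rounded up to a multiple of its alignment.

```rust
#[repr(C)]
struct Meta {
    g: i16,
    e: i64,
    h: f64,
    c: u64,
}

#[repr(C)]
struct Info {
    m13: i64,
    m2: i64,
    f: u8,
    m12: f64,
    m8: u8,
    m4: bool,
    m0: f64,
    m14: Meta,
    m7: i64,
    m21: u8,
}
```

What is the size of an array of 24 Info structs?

2304

Meta: 0..2  g  (2B, 2-aligned); 2..8  -- padding (6B); 8..16  e  (8B, 8-aligned); 16..24  h  (8B, 8-aligned); 24..32  c  (8B, 8-aligned); sizeof = 32, alignof = 8
0..8  m13  (8B, 8-aligned)
8..16  m2  (8B, 8-aligned)
16..17  f  (1B, 1-aligned)
17..24  -- padding (7B)
24..32  m12  (8B, 8-aligned)
32..33  m8  (1B, 1-aligned)
33..34  m4  (1B, 1-aligned)
34..40  -- padding (6B)
40..48  m0  (8B, 8-aligned)
48..80  m14  (32B, 8-aligned)
80..88  m7  (8B, 8-aligned)
88..89  m21  (1B, 1-aligned)
89..96  -- tail padding (7B)
sizeof = 96, alignof = 8
array of 24: 24 × 96 = 2304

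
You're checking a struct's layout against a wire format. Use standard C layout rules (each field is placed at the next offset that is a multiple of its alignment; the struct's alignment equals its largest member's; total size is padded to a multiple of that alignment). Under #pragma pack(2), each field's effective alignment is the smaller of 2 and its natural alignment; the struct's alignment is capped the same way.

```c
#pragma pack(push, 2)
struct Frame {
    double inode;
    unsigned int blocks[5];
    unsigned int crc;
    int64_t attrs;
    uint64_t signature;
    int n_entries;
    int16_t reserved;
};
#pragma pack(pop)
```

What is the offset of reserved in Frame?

52

inode at 0 (size 8, align 2) → ends 8
blocks at 8 (size 20, align 2) → ends 28
crc at 28 (size 4, align 2) → ends 32
attrs at 32 (size 8, align 2) → ends 40
signature at 40 (size 8, align 2) → ends 48
n_entries at 48 (size 4, align 2) → ends 52
reserved at 52 (size 2, align 2) → ends 54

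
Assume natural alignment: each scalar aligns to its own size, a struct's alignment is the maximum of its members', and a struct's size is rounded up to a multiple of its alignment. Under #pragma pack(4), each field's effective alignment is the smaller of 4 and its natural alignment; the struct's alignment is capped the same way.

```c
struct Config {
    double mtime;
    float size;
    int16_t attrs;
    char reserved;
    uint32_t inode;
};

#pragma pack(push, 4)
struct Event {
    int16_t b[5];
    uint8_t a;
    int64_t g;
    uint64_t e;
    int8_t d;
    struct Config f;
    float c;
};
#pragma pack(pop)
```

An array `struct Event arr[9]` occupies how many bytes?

540

Config: mtime at 0 (size 8, align 8) → ends 8; size at 8 (size 4, align 4) → ends 12; attrs at 12 (size 2, align 2) → ends 14; reserved at 14 (size 1, align 1) → ends 15; pad 1 to align 4 for inode; inode at 16 (size 4, align 4) → ends 20; tail pad 4 to reach multiple of 8; total 24 bytes, alignment 8
b at 0 (size 10, align 2) → ends 10
a at 10 (size 1, align 1) → ends 11
pad 1 to align 4 for g
g at 12 (size 8, align 4) → ends 20
e at 20 (size 8, align 4) → ends 28
d at 28 (size 1, align 1) → ends 29
pad 3 to align 4 for f
f at 32 (size 24, align 4) → ends 56
c at 56 (size 4, align 4) → ends 60
total 60 bytes, alignment 4
array of 9: 9 × 60 = 540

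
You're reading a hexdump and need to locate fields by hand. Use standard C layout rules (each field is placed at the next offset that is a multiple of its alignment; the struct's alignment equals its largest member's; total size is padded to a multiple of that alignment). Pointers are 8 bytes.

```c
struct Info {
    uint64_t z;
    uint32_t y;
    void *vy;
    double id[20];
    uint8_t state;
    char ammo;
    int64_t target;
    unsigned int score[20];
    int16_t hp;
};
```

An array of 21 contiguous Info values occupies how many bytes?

6048

z at 0 (size 8, align 8) → ends 8
y at 8 (size 4, align 4) → ends 12
pad 4 to align 8 for vy
vy at 16 (size 8, align 8) → ends 24
id at 24 (size 160, align 8) → ends 184
state at 184 (size 1, align 1) → ends 185
ammo at 185 (size 1, align 1) → ends 186
pad 6 to align 8 for target
target at 192 (size 8, align 8) → ends 200
score at 200 (size 80, align 4) → ends 280
hp at 280 (size 2, align 2) → ends 282
tail pad 6 to reach multiple of 8
total 288 bytes, alignment 8
array of 21: 21 × 288 = 6048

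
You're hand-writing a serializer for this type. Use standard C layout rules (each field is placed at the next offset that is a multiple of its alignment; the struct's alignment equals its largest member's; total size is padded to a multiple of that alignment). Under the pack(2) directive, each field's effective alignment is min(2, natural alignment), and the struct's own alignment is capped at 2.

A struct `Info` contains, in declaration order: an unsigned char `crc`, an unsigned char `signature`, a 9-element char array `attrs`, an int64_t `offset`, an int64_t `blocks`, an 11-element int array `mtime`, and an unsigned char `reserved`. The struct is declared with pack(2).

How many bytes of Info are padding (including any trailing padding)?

crc at 0 (size 1, align 1) → ends 1
signature at 1 (size 1, align 1) → ends 2
attrs at 2 (size 9, align 1) → ends 11
pad 1 to align 2 for offset
offset at 12 (size 8, align 2) → ends 20
blocks at 20 (size 8, align 2) → ends 28
mtime at 28 (size 44, align 2) → ends 72
reserved at 72 (size 1, align 1) → ends 73
tail pad 1 to reach multiple of 2
total 74 bytes, alignment 2
data bytes 72, size 74 → padding 2

2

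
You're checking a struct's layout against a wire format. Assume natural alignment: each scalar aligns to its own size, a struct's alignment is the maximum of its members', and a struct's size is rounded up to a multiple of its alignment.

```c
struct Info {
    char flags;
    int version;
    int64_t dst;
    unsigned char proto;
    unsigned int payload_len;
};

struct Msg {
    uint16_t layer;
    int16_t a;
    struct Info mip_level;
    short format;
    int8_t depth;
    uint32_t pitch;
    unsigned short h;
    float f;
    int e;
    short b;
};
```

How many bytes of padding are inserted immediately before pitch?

Info: 0..1  flags  (1B, 1-aligned); 1..4  -- padding (3B); 4..8  version  (4B, 4-aligned); 8..16  dst  (8B, 8-aligned); 16..17  proto  (1B, 1-aligned); 17..20  -- padding (3B); 20..24  payload_len  (4B, 4-aligned); sizeof = 24, alignof = 8
0..2  layer  (2B, 2-aligned)
2..4  a  (2B, 2-aligned)
4..8  -- padding (4B)
8..32  mip_level  (24B, 8-aligned)
32..34  format  (2B, 2-aligned)
34..35  depth  (1B, 1-aligned)
35..36  -- padding (1B)
36..40  pitch  (4B, 4-aligned)

1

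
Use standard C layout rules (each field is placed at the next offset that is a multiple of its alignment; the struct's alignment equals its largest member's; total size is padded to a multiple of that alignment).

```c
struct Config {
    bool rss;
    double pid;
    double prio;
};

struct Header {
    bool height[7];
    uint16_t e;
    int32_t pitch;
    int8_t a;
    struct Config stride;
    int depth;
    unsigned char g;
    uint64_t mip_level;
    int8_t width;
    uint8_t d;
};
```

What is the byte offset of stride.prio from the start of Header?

40

Config: 0..1  rss  (1B, 1-aligned); 1..8  -- padding (7B); 8..16  pid  (8B, 8-aligned); 16..24  prio  (8B, 8-aligned); sizeof = 24, alignof = 8
0..7  height  (7B, 1-aligned)
7..8  -- padding (1B)
8..10  e  (2B, 2-aligned)
10..12  -- padding (2B)
12..16  pitch  (4B, 4-aligned)
16..17  a  (1B, 1-aligned)
17..24  -- padding (7B)
24..48  stride  (24B, 8-aligned)
within Config: prio at 16
24 + 16 = 40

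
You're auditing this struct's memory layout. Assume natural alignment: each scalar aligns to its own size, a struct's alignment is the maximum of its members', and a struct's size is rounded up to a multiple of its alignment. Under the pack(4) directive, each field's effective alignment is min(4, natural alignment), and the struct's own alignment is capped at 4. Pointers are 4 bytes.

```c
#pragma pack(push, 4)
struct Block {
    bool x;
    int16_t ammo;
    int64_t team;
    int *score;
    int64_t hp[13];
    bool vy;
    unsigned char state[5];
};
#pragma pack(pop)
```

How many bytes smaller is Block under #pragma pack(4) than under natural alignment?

8

natural layout:
  x at 0 (size 1, align 1) → ends 1
  pad 1 to align 2 for ammo
  ammo at 2 (size 2, align 2) → ends 4
  pad 4 to align 8 for team
  team at 8 (size 8, align 8) → ends 16
  score at 16 (size 4, align 4) → ends 20
  pad 4 to align 8 for hp
  hp at 24 (size 104, align 8) → ends 128
  vy at 128 (size 1, align 1) → ends 129
  state at 129 (size 5, align 1) → ends 134
  tail pad 2 to reach multiple of 8
  total 136 bytes, alignment 8
packed(4) layout:
  x at 0 (size 1, align 1) → ends 1
  pad 1 to align 2 for ammo
  ammo at 2 (size 2, align 2) → ends 4
  team at 4 (size 8, align 4) → ends 12
  score at 12 (size 4, align 4) → ends 16
  hp at 16 (size 104, align 4) → ends 120
  vy at 120 (size 1, align 1) → ends 121
  state at 121 (size 5, align 1) → ends 126
  tail pad 2 to reach multiple of 4
  total 128 bytes, alignment 4
136 − 128 = 8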